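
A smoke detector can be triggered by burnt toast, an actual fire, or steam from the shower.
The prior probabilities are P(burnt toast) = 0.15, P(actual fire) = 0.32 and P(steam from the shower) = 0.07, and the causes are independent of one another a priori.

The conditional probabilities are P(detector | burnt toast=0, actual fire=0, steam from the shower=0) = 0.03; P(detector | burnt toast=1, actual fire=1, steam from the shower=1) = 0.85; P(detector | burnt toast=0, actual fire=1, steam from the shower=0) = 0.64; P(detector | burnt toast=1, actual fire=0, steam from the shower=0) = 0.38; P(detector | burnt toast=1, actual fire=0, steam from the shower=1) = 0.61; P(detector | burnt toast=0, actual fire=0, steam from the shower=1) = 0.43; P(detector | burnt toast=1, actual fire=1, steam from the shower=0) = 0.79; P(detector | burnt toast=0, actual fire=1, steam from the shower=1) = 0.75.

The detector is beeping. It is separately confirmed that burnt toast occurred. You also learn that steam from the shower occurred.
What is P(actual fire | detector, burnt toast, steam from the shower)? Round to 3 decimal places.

Enumerate both values of actual fire and weight by the priors:
  P(detector | burnt toast, steam from the shower) = 0.61·0.68 + 0.85·0.32
        = 0.414800 + 0.272000 = 0.686800
Configurations with actual fire contribute 0.272000, so
  P(actual fire | detector, burnt toast, steam from the shower) = 0.272000 / 0.686800 ≈ 0.396

P(actual fire | detector, burnt toast, steam from the shower) ≈ 0.396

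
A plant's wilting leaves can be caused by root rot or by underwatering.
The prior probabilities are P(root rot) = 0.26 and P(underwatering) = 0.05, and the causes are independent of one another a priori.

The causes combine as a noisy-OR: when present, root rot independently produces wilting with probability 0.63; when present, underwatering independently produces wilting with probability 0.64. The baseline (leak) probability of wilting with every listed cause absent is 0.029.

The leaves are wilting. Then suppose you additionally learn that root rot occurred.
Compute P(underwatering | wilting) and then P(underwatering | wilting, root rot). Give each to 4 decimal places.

P(underwatering | wilting) ≈ 0.1653; P(underwatering | wilting, root rot) ≈ 0.0667

Under noisy-OR, P(wilting | causes) = 1 − (1−0.029)·∏(1−qᵢ) over the active causes.
P(wilting) = 0.029·0.74·0.95 + 0.65044·0.74·0.05 + 0.64073·0.26·0.95 + 0.870663·0.26·0.05 = 0.020387 + 0.024066 + 0.158260 + 0.011319 = 0.214032
Of this, 0.035385 comes from 0.024066 + 0.011319 (the underwatering=true cases).
So P(underwatering | wilting) = 0.035385/0.214032 ≈ 0.1653.

Now condition on the additional information:
Numerator (weight on configurations with underwatering): 0.870663*0.05 = 0.043533
Denominator P(wilting | root rot): 0.64073*0.95 + 0.870663*0.05 = 0.652226
P(underwatering | wilting, root rot) = 0.043533/0.652226 ≈ 0.0667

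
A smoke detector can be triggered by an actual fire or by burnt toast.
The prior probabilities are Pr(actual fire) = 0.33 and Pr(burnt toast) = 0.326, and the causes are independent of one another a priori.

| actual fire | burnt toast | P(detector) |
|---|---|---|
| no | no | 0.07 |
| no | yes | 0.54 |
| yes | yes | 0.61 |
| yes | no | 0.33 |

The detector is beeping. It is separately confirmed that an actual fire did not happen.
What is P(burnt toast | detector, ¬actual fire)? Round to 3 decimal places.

P(burnt toast | detector, ¬actual fire) ≈ 0.789

Sum P(detector|·) weighted by the priors over both values of burnt toast:
  P(detector | ¬actual fire) = 0.07*0.674 + 0.54*0.326
        = 0.047180 + 0.176040 = 0.223220
The terms with burnt toast present sum to 0.176040, so
  P(burnt toast | detector, ¬actual fire) = 0.176040 / 0.223220 ≈ 0.789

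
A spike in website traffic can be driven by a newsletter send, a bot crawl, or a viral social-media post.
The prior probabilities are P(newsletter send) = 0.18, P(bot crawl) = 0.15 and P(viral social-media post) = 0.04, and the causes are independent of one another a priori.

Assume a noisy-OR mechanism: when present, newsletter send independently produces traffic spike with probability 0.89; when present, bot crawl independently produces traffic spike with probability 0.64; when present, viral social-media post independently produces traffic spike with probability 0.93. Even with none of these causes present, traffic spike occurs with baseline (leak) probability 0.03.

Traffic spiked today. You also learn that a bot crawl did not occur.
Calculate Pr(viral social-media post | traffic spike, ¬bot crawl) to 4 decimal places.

Under noisy-OR, P(traffic spike | causes) = 1 − (1−0.03)·∏(1−qᵢ) over the active causes.
Numerator (weight on configurations with viral social-media post): 0.030573 + 0.007146 = 0.037719
Normalizer over all consistent configurations: 0.03·0.82·0.96 + 0.9321·0.82·0.04 + 0.8933·0.18·0.96 + 0.992531·0.18·0.04 = 0.215697
Posterior = 0.037719 / 0.215697 ≈ 0.1749

Pr(viral social-media post | traffic spike, ¬bot crawl) ≈ 0.1749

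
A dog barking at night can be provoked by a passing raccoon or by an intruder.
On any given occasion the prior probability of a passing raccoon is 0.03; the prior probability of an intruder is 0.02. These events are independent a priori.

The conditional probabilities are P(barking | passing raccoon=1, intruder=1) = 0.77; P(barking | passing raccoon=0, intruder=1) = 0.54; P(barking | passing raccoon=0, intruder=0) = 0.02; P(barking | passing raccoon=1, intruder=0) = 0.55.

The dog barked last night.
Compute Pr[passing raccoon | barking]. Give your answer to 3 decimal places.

Weight on passing raccoon=true, given the evidence: 0.016170 + 0.000462 = 0.016632
The normalizing constant is 0.02*0.97*0.98 + 0.54*0.97*0.02 + 0.55*0.03*0.98 + 0.77*0.03*0.02 = 0.046120
Posterior = 0.016632 / 0.046120 ≈ 0.361

Pr[passing raccoon | barking] ≈ 0.361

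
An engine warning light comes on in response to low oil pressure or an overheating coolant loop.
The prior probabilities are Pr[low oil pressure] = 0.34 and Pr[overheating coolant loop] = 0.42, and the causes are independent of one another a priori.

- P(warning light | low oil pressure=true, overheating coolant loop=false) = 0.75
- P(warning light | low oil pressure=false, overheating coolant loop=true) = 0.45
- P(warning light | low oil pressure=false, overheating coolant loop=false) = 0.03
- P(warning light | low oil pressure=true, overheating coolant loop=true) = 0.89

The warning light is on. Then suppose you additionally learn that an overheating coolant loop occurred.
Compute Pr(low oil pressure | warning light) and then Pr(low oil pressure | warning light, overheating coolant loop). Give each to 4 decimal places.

P(warning light) = 0.03×0.66×0.58 + 0.45×0.66×0.42 + 0.75×0.34×0.58 + 0.89×0.34×0.42 = 0.011484 + 0.124740 + 0.147900 + 0.127092 = 0.411216
Restricting to configurations with low oil pressure present: 0.147900 + 0.127092 = 0.274992.
P(low oil pressure | warning light) = 0.274992 / 0.411216 ≈ 0.6687

With the extra evidence:
P(warning light | overheating coolant loop) = 0.45·0.66 + 0.89·0.34 = 0.297000 + 0.302600 = 0.599600
Of this, 0.302600 comes from 0.89·0.34 (the low oil pressure=true cases).
Hence the posterior is 0.302600/0.599600 ≈ 0.5047.

Pr(low oil pressure | warning light) ≈ 0.6687; Pr(low oil pressure | warning light, overheating coolant loop) ≈ 0.5047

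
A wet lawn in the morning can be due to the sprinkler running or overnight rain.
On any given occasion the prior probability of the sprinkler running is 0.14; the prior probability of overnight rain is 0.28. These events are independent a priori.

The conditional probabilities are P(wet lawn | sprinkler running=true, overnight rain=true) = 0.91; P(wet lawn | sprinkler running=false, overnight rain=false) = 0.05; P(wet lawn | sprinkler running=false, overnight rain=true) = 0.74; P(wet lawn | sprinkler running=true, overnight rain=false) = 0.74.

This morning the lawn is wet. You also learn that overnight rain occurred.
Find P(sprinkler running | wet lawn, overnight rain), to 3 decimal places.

P(sprinkler running | wet lawn, overnight rain) ≈ 0.167

P(wet lawn | overnight rain) = 0.74*0.86 + 0.91*0.14 = 0.636400 + 0.127400 = 0.763800
Of this, 0.127400 comes from 0.91*0.14 (the sprinkler running=true cases).
Hence the posterior is 0.127400/0.763800 ≈ 0.167.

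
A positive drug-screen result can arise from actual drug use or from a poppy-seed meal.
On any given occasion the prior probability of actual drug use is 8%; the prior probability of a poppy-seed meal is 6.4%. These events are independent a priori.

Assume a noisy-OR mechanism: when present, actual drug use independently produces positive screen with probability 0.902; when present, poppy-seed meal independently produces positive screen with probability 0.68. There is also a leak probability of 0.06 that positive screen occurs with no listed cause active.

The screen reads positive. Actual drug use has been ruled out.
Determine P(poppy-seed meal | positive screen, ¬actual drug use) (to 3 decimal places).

P(poppy-seed meal | positive screen, ¬actual drug use) ≈ 0.443

Under noisy-OR, P(positive screen | causes) = 1 − (1−0.06)·∏(1−qᵢ) over the active causes.
Sum P(positive screen|·) weighted by the priors over both values of poppy-seed meal:
  P(positive screen | ¬actual drug use) = 0.06*0.936 + 0.6992*0.064
        = 0.056160 + 0.044749 = 0.100909
The terms with poppy-seed meal present sum to 0.044749, so
  P(poppy-seed meal | positive screen, ¬actual drug use) = 0.044749 / 0.100909 ≈ 0.443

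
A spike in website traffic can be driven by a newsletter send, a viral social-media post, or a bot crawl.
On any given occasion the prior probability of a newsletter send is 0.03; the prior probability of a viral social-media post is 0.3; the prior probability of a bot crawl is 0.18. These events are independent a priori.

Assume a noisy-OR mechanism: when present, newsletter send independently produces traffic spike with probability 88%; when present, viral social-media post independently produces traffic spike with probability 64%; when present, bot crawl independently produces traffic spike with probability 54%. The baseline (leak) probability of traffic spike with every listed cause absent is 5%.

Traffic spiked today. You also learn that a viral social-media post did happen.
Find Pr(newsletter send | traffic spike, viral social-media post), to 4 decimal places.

Pr(newsletter send | traffic spike, viral social-media post) ≈ 0.0413

Under noisy-OR, P(traffic spike | causes) = 1 − (1−0.05)·∏(1−qᵢ) over the active causes.
For the numerator, keep only newsletter send=true terms: 0.023590 + 0.005298 = 0.028888
Denominator P(traffic spike | viral social-media post): 0.658*0.97*0.82 + 0.84268*0.97*0.18 + 0.95896*0.03*0.82 + 0.981122*0.03*0.18 = 0.699393
Posterior = 0.028888 / 0.699393 ≈ 0.0413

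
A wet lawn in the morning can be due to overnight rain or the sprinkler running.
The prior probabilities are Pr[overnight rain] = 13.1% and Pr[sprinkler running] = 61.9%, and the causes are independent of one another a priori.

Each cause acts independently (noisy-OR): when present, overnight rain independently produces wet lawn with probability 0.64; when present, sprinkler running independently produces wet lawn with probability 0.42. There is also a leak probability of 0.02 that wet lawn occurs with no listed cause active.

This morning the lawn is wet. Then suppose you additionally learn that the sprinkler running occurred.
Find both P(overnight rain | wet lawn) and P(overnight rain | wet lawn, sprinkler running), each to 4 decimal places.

Under noisy-OR, P(wet lawn | causes) = 1 − (1−0.02)·∏(1−qᵢ) over the active causes.
P(wet lawn) = 0.02*0.869*0.381 + 0.4316*0.869*0.619 + 0.6472*0.131*0.381 + 0.795376*0.131*0.619 = 0.006622 + 0.232162 + 0.032302 + 0.064496 = 0.335582
Of this, 0.096798 comes from 0.032302 + 0.064496 (the overnight rain=true cases).
Hence the posterior is 0.096798/0.335582 ≈ 0.2884.

Now also conditioning on sprinkler running=true:
P(wet lawn | sprinkler running) = 0.4316×0.869 + 0.795376×0.131 = 0.375060 + 0.104194 = 0.479254
Of this, 0.104194 comes from 0.795376×0.131 (the overnight rain=true cases).
So P(overnight rain | wet lawn, sprinkler running) = 0.104194/0.479254 ≈ 0.2174.

P(overnight rain | wet lawn) ≈ 0.2884; P(overnight rain | wet lawn, sprinkler running) ≈ 0.2174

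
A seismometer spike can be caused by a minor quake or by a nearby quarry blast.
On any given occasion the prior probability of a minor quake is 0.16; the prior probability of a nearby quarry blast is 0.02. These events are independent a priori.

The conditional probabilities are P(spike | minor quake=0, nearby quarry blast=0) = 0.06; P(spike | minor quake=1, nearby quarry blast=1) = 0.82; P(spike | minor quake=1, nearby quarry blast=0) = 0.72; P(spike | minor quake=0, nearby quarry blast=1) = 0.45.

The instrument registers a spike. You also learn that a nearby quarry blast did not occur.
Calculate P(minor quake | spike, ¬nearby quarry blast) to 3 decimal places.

P(spike | ¬nearby quarry blast) = 0.06*0.84 + 0.72*0.16 = 0.050400 + 0.115200 = 0.165600
Restricting to configurations with minor quake present: 0.72*0.16 = 0.115200.
Hence the posterior is 0.115200/0.165600 ≈ 0.696.

P(minor quake | spike, ¬nearby quarry blast) ≈ 0.696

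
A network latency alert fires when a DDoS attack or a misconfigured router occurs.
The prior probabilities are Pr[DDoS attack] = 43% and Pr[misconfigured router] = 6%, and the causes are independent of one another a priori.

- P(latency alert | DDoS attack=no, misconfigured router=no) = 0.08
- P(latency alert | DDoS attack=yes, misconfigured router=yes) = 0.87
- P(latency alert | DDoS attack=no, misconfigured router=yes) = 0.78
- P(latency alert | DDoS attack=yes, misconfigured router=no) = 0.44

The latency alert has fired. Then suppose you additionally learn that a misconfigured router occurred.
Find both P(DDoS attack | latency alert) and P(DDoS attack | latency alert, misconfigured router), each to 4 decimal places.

P(latency alert) = 0.08·0.57·0.94 + 0.78·0.57·0.06 + 0.44·0.43·0.94 + 0.87·0.43·0.06 = 0.042864 + 0.026676 + 0.177848 + 0.022446 = 0.269834
Of this, 0.200294 comes from 0.177848 + 0.022446 (the DDoS attack=true cases).
Hence the posterior is 0.200294/0.269834 ≈ 0.7423.

With the extra evidence:
Enumerate both values of DDoS attack and weight by the priors:
  P(latency alert | misconfigured router) = 0.78×0.57 + 0.87×0.43
        = 0.444600 + 0.374100 = 0.818700
The terms with DDoS attack present sum to 0.374100, so
  P(DDoS attack | latency alert, misconfigured router) = 0.374100 / 0.818700 ≈ 0.4569
Conditioning on misconfigured router lowers the posterior on DDoS attack: the classic explaining-away effect in a common-effect structure.

P(DDoS attack | latency alert) ≈ 0.7423; P(DDoS attack | latency alert, misconfigured router) ≈ 0.4569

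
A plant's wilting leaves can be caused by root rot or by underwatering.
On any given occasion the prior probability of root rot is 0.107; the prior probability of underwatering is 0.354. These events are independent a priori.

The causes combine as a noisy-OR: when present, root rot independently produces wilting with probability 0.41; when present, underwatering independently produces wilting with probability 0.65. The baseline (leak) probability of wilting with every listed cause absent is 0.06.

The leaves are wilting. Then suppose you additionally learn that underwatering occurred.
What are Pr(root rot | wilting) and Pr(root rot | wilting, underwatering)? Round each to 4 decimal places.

Under noisy-OR, P(wilting | causes) = 1 − (1−0.06)·∏(1−qᵢ) over the active causes.
Sum P(wilting|·) weighted by the priors over the 4 (root rot, underwatering) configurations:
  P(wilting) = 0.06*0.893*0.646 + 0.671*0.893*0.354 + 0.4454*0.107*0.646 + 0.80589*0.107*0.354
        = 0.034613 + 0.212118 + 0.030787 + 0.030526 = 0.308044
Keeping only the root rot-present terms gives 0.061313, so
  P(root rot | wilting) = 0.061313 / 0.308044 ≈ 0.1990

With the extra evidence:
P(wilting | underwatering) = 0.671*0.893 + 0.80589*0.107 = 0.599203 + 0.086230 = 0.685433
Of this, 0.086230 comes from 0.80589*0.107 (the root rot=true cases).
So P(root rot | wilting, underwatering) = 0.086230/0.685433 ≈ 0.1258.
— underwatering explains away the evidence for root rot.

Pr(root rot | wilting) ≈ 0.1990; Pr(root rot | wilting, underwatering) ≈ 0.1258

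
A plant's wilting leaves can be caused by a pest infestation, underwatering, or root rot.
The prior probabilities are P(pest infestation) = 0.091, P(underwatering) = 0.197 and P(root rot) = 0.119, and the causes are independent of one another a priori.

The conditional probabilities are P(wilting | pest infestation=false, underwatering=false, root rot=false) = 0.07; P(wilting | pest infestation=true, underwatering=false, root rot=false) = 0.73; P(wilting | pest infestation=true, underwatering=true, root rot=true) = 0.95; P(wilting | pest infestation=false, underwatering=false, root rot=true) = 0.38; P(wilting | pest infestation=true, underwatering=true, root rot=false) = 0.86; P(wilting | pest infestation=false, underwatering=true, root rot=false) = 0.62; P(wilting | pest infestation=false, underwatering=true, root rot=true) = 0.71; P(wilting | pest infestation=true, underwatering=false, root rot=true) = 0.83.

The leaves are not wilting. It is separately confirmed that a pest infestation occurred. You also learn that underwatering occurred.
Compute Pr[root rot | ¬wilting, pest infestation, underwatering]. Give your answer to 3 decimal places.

Pr[root rot | ¬wilting, pest infestation, underwatering] ≈ 0.046

Numerator (weight on configurations with root rot): 0.05*0.119 = 0.005950
The normalizing constant is 0.14*0.881 + 0.05*0.119 = 0.129290
Posterior = 0.005950 / 0.129290 ≈ 0.046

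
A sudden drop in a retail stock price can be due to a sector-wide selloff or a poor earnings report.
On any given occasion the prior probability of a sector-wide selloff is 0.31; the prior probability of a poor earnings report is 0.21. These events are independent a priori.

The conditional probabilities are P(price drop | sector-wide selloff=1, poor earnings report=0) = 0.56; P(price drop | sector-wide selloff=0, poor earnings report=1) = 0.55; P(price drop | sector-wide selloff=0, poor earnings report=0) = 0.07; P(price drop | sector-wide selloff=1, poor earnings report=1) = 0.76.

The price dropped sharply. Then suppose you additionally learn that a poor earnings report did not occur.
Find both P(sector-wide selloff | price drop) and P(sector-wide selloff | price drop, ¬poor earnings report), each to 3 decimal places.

P(sector-wide selloff | price drop) ≈ 0.613; P(sector-wide selloff | price drop, ¬poor earnings report) ≈ 0.782

Numerator (weight on configurations with sector-wide selloff): 0.137144 + 0.049476 = 0.186620
The normalizing constant is 0.07*0.69*0.79 + 0.55*0.69*0.21 + 0.56*0.31*0.79 + 0.76*0.31*0.21 = 0.304472
Posterior = 0.186620 / 0.304472 ≈ 0.613

With the extra evidence:
By total probability over both values of sector-wide selloff:
  P(price drop | ¬poor earnings report) = 0.07·0.69 + 0.56·0.31
        = 0.048300 + 0.173600 = 0.221900
Keeping only the sector-wide selloff-present terms gives 0.173600, so
  P(sector-wide selloff | price drop, ¬poor earnings report) = 0.173600 / 0.221900 ≈ 0.782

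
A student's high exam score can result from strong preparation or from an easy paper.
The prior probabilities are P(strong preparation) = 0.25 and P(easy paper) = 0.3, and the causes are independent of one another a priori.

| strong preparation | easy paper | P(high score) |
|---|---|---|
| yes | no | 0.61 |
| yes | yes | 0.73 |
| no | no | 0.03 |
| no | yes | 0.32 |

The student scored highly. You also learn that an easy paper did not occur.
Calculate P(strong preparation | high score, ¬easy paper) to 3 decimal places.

P(high score | ¬easy paper) = 0.03*0.75 + 0.61*0.25 = 0.022500 + 0.152500 = 0.175000
The strong preparation-present share is 0.61*0.25 = 0.152500.
Hence the posterior is 0.152500/0.175000 ≈ 0.871.

P(strong preparation | high score, ¬easy paper) ≈ 0.871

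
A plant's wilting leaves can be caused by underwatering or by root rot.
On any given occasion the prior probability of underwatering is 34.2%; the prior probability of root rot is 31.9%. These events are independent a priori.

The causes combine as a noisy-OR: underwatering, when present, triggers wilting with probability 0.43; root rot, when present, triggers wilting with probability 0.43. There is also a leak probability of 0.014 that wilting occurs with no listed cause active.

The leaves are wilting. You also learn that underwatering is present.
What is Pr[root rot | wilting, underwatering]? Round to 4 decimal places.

Under noisy-OR, P(wilting | causes) = 1 − (1−0.014)·∏(1−qᵢ) over the active causes.
P(wilting | underwatering) = 0.43798*0.681 + 0.679649*0.319 = 0.298264 + 0.216808 = 0.515072
The root rot-present share is 0.679649*0.319 = 0.216808.
Hence the posterior is 0.216808/0.515072 ≈ 0.4209.

Pr[root rot | wilting, underwatering] ≈ 0.4209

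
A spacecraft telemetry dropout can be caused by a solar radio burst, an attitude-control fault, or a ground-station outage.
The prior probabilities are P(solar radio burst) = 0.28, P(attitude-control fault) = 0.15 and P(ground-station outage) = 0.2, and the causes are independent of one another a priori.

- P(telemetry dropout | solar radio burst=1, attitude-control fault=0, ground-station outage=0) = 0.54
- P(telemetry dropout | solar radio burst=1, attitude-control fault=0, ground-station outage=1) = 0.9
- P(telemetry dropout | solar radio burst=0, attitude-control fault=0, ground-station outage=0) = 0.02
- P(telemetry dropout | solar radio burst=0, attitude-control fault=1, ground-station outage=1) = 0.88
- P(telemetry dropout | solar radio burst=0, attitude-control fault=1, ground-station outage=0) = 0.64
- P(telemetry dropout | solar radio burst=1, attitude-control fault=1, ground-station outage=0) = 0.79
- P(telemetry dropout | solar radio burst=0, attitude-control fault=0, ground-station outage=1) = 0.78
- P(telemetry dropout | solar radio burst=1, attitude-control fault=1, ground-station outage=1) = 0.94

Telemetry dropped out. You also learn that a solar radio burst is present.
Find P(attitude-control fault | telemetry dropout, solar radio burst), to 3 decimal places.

Enumerate the 4 (attitude-control fault, ground-station outage) configurations and weight by the priors:
  P(telemetry dropout | solar radio burst) = 0.54×0.85×0.8 + 0.9×0.85×0.2 + 0.79×0.15×0.8 + 0.94×0.15×0.2
        = 0.367200 + 0.153000 + 0.094800 + 0.028200 = 0.643200
Keeping only the attitude-control fault-present terms gives 0.123000, so
  P(attitude-control fault | telemetry dropout, solar radio burst) = 0.123000 / 0.643200 ≈ 0.191

P(attitude-control fault | telemetry dropout, solar radio burst) ≈ 0.191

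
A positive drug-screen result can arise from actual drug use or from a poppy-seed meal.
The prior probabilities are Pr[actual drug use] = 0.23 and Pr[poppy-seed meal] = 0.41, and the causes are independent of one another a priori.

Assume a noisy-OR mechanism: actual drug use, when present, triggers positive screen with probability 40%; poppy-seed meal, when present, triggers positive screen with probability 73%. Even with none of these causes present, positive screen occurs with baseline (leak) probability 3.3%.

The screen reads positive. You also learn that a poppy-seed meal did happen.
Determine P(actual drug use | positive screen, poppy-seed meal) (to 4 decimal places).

Under noisy-OR, P(positive screen | causes) = 1 − (1−0.033)·∏(1−qᵢ) over the active causes.
For the numerator, keep only actual drug use=true terms: 0.843346*0.23 = 0.193970
The normalizing constant is 0.73891*0.77 + 0.843346*0.23 = 0.762931
P(actual drug use | positive screen, poppy-seed meal) = 0.193970/0.762931 ≈ 0.2542

P(actual drug use | positive screen, poppy-seed meal) ≈ 0.2542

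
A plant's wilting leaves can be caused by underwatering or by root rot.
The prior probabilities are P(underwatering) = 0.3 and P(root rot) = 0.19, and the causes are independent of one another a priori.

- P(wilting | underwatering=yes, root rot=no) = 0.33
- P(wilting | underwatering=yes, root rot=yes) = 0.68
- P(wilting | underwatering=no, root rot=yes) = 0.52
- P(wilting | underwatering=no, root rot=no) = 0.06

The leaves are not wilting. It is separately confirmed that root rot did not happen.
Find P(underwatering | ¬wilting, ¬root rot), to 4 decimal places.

Numerator (weight on configurations with underwatering): 0.67·0.3 = 0.201000
Normalizer over all consistent configurations: 0.94·0.7 + 0.67·0.3 = 0.859000
P(underwatering | ¬wilting, ¬root rot) = 0.201000/0.859000 ≈ 0.2340

P(underwatering | ¬wilting, ¬root rot) ≈ 0.2340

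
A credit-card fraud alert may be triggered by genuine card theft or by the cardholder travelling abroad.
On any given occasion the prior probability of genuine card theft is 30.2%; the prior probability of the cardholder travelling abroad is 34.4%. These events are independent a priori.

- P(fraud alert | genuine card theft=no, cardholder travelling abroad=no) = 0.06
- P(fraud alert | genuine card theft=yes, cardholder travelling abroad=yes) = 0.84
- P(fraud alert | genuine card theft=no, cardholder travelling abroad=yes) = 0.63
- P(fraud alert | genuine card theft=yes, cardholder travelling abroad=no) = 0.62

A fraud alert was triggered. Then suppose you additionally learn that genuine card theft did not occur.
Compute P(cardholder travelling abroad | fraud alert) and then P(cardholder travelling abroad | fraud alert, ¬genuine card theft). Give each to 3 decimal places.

P(fraud alert) = 0.06·0.698·0.656 + 0.63·0.698·0.344 + 0.62·0.302·0.656 + 0.84·0.302·0.344 = 0.027473 + 0.151271 + 0.122829 + 0.087266 = 0.388839
Of this, 0.238537 comes from 0.151271 + 0.087266 (the cardholder travelling abroad=true cases).
Hence the posterior is 0.238537/0.388839 ≈ 0.613.

Now also conditioning on genuine card theft≠true:
Sum P(fraud alert|·) weighted by the priors over both values of cardholder travelling abroad:
  P(fraud alert | ¬genuine card theft) = 0.06*0.656 + 0.63*0.344
        = 0.039360 + 0.216720 = 0.256080
The terms with cardholder travelling abroad present sum to 0.216720, so
  P(cardholder travelling abroad | fraud alert, ¬genuine card theft) = 0.216720 / 0.256080 ≈ 0.846

P(cardholder travelling abroad | fraud alert) ≈ 0.613; P(cardholder travelling abroad | fraud alert, ¬genuine card theft) ≈ 0.846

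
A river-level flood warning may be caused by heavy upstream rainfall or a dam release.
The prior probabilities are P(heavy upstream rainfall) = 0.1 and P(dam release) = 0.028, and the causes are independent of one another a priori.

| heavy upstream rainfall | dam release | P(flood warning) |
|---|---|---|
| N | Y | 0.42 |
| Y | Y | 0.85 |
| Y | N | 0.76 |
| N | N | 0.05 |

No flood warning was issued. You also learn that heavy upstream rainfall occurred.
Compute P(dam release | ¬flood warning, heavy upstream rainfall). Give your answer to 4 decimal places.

P(dam release | ¬flood warning, heavy upstream rainfall) ≈ 0.0177

Weight on dam release=true, given the evidence: 0.15*0.028 = 0.004200
Normalizer over all consistent configurations: 0.24*0.972 + 0.15*0.028 = 0.237480
Posterior = 0.004200 / 0.237480 ≈ 0.0177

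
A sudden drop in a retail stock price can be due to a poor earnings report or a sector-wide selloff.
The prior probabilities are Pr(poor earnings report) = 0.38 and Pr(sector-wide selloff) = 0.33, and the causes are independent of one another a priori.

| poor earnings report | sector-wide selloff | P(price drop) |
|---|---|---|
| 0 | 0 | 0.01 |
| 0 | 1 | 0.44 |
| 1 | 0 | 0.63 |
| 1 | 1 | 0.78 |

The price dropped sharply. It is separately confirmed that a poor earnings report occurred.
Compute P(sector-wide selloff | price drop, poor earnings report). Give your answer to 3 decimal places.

Weight on sector-wide selloff=true, given the evidence: 0.78·0.33 = 0.257400
The normalizing constant is 0.63·0.67 + 0.78·0.33 = 0.679500
Posterior = 0.257400 / 0.679500 ≈ 0.379

P(sector-wide selloff | price drop, poor earnings report) ≈ 0.379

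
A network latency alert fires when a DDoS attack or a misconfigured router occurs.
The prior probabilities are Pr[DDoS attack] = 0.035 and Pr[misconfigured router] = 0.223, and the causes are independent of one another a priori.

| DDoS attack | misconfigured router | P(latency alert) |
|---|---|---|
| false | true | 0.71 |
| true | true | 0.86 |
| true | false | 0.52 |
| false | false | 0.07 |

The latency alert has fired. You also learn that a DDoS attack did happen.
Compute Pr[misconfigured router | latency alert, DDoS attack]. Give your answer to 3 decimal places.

Weight on misconfigured router=true, given the evidence: 0.86×0.223 = 0.191780
Denominator P(latency alert | DDoS attack): 0.52×0.777 + 0.86×0.223 = 0.595820
P(misconfigured router | latency alert, DDoS attack) = 0.191780/0.595820 ≈ 0.322

Pr[misconfigured router | latency alert, DDoS attack] ≈ 0.322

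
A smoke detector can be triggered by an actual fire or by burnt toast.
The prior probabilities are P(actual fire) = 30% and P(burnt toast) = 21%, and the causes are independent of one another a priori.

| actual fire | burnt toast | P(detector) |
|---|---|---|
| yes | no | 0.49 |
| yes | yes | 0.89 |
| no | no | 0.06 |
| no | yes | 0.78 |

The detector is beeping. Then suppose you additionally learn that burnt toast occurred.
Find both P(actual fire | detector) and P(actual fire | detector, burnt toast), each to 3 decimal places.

By total probability over the 4 (actual fire, burnt toast) configurations:
  P(detector) = 0.06×0.7×0.79 + 0.78×0.7×0.21 + 0.49×0.3×0.79 + 0.89×0.3×0.21
        = 0.033180 + 0.114660 + 0.116130 + 0.056070 = 0.320040
Configurations with actual fire contribute 0.172200, so
  P(actual fire | detector) = 0.172200 / 0.320040 ≈ 0.538

Now condition on the additional information:
P(detector | burnt toast) = 0.78*0.7 + 0.89*0.3 = 0.546000 + 0.267000 = 0.813000
Restricting to configurations with actual fire present: 0.89*0.3 = 0.267000.
P(actual fire | detector, burnt toast) = 0.267000 / 0.813000 ≈ 0.328

P(actual fire | detector) ≈ 0.538; P(actual fire | detector, burnt toast) ≈ 0.328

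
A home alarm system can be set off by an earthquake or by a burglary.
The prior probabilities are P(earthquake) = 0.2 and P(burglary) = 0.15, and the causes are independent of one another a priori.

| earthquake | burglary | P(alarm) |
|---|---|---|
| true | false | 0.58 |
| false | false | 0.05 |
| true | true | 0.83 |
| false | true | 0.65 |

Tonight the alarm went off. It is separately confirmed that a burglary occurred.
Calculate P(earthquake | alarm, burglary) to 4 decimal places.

P(earthquake | alarm, burglary) ≈ 0.2420

Enumerate both values of earthquake and weight by the priors:
  P(alarm | burglary) = 0.65·0.8 + 0.83·0.2
        = 0.520000 + 0.166000 = 0.686000
Keeping only the earthquake-present terms gives 0.166000, so
  P(earthquake | alarm, burglary) = 0.166000 / 0.686000 ≈ 0.2420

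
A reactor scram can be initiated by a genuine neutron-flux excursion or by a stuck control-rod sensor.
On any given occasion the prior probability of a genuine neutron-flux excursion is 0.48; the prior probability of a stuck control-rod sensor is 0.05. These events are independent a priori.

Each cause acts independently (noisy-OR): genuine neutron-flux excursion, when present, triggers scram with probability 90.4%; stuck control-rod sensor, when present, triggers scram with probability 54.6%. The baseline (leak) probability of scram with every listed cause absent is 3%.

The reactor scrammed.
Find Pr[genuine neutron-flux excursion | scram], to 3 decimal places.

Under noisy-OR, P(scram | causes) = 1 − (1−0.03)·∏(1−qᵢ) over the active causes.
Weight on genuine neutron-flux excursion=true, given the evidence: 0.413537 + 0.022985 = 0.436522
Normalizer over all consistent configurations: 0.03·0.52·0.95 + 0.55962·0.52·0.05 + 0.90688·0.48·0.95 + 0.957724·0.48·0.05 = 0.465892
P(genuine neutron-flux excursion | scram) = 0.436522/0.465892 ≈ 0.937

Pr[genuine neutron-flux excursion | scram] ≈ 0.937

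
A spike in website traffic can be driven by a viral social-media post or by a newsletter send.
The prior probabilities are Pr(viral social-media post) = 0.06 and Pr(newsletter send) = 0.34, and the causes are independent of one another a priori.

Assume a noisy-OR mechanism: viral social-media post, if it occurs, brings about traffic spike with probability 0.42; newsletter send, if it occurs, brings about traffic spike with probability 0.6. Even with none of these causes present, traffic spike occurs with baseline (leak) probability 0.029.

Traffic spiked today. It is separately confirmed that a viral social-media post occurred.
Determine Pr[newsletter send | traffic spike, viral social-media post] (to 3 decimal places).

Pr[newsletter send | traffic spike, viral social-media post] ≈ 0.477

Under noisy-OR, P(traffic spike | causes) = 1 − (1−0.029)·∏(1−qᵢ) over the active causes.
P(traffic spike | viral social-media post) = 0.43682·0.66 + 0.774728·0.34 = 0.288301 + 0.263408 = 0.551709
Restricting to configurations with newsletter send present: 0.774728·0.34 = 0.263408.
So P(newsletter send | traffic spike, viral social-media post) = 0.263408/0.551709 ≈ 0.477.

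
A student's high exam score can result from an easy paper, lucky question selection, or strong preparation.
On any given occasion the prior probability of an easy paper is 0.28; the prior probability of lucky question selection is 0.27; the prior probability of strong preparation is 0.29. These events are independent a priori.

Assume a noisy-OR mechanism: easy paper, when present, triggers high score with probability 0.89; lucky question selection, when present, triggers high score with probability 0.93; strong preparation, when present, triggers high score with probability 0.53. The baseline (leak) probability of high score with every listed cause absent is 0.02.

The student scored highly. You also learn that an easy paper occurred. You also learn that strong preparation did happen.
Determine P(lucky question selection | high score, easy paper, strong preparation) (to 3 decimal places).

Under noisy-OR, P(high score | causes) = 1 − (1−0.02)·∏(1−qᵢ) over the active causes.
P(high score | easy paper, strong preparation) = 0.949334×0.73 + 0.996453×0.27 = 0.693014 + 0.269042 = 0.962056
Restricting to configurations with lucky question selection present: 0.996453×0.27 = 0.269042.
P(lucky question selection | high score, easy paper, strong preparation) = 0.269042 / 0.962056 ≈ 0.280

P(lucky question selection | high score, easy paper, strong preparation) ≈ 0.280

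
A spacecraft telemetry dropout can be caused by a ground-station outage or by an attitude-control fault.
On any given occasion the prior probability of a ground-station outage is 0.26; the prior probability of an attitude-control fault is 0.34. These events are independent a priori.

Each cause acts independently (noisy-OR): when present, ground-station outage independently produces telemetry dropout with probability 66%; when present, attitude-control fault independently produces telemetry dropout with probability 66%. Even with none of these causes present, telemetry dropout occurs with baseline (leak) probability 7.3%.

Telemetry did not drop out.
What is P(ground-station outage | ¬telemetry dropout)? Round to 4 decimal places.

P(ground-station outage | ¬telemetry dropout) ≈ 0.1067

Under noisy-OR, P(telemetry dropout | causes) = 1 − (1−0.073)·∏(1−qᵢ) over the active causes.
P(¬telemetry dropout) = 0.927×0.74×0.66 + 0.31518×0.74×0.34 + 0.31518×0.26×0.66 + 0.107161×0.26×0.34 = 0.452747 + 0.079299 + 0.054085 + 0.009473 = 0.595604
Restricting to configurations with ground-station outage present: 0.054085 + 0.009473 = 0.063558.
Hence the posterior is 0.063558/0.595604 ≈ 0.1067.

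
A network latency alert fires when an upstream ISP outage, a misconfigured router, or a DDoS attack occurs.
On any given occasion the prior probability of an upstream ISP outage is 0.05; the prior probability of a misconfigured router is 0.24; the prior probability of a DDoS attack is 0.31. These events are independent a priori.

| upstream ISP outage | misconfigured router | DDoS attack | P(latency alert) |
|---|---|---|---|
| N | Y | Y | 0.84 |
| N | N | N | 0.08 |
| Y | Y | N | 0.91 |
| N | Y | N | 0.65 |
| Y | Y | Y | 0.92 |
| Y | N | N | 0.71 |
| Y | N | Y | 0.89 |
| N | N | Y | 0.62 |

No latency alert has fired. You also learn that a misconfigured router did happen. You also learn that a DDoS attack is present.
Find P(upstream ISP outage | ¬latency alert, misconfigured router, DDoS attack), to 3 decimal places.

P(upstream ISP outage | ¬latency alert, misconfigured router, DDoS attack) ≈ 0.026

Enumerate both values of upstream ISP outage and weight by the priors:
  P(¬latency alert | misconfigured router, DDoS attack) = 0.16·0.95 + 0.08·0.05
        = 0.152000 + 0.004000 = 0.156000
Configurations with upstream ISP outage contribute 0.004000, so
  P(upstream ISP outage | ¬latency alert, misconfigured router, DDoS attack) = 0.004000 / 0.156000 ≈ 0.026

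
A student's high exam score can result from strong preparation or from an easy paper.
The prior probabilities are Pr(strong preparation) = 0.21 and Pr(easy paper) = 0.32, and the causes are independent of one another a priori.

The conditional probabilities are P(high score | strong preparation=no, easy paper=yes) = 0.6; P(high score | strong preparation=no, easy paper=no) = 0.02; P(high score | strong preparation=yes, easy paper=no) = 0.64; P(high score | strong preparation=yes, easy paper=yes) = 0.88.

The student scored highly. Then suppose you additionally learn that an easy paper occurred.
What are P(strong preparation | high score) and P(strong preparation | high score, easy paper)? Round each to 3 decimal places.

Weight on strong preparation=true, given the evidence: 0.091392 + 0.059136 = 0.150528
The normalizing constant is 0.02·0.79·0.68 + 0.6·0.79·0.32 + 0.64·0.21·0.68 + 0.88·0.21·0.32 = 0.312952
Posterior = 0.150528 / 0.312952 ≈ 0.481

Now condition on the additional information:
P(high score | easy paper) = 0.6*0.79 + 0.88*0.21 = 0.474000 + 0.184800 = 0.658800
Restricting to configurations with strong preparation present: 0.88*0.21 = 0.184800.
P(strong preparation | high score, easy paper) = 0.184800 / 0.658800 ≈ 0.281
Conditioning on easy paper lowers the posterior on strong preparation: the classic explaining-away effect in a common-effect structure.

P(strong preparation | high score) ≈ 0.481; P(strong preparation | high score, easy paper) ≈ 0.281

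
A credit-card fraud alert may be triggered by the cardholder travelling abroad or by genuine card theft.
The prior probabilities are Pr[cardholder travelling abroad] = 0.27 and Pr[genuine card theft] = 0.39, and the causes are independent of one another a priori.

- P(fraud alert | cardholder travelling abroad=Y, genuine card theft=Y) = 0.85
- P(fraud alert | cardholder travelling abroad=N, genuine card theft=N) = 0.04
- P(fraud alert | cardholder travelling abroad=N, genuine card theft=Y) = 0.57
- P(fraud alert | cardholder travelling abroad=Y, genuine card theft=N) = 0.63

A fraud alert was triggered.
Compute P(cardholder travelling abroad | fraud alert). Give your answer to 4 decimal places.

P(cardholder travelling abroad | fraud alert) ≈ 0.5176

Weight on cardholder travelling abroad=true, given the evidence: 0.103761 + 0.089505 = 0.193266
The normalizing constant is 0.04*0.73*0.61 + 0.57*0.73*0.39 + 0.63*0.27*0.61 + 0.85*0.27*0.39 = 0.373357
P(cardholder travelling abroad | fraud alert) = 0.193266/0.373357 ≈ 0.5176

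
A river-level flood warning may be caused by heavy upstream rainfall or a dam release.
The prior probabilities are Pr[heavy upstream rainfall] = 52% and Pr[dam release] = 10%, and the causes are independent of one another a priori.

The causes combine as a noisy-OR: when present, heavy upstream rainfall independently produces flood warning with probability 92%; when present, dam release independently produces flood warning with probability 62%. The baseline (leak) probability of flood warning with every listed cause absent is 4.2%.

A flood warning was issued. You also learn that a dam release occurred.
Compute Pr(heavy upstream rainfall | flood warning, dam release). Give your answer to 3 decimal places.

Under noisy-OR, P(flood warning | causes) = 1 − (1−0.042)·∏(1−qᵢ) over the active causes.
Numerator (weight on configurations with heavy upstream rainfall): 0.970877·0.52 = 0.504856
Denominator P(flood warning | dam release): 0.63596·0.48 + 0.970877·0.52 = 0.810117
Posterior = 0.504856 / 0.810117 ≈ 0.623

Pr(heavy upstream rainfall | flood warning, dam release) ≈ 0.623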